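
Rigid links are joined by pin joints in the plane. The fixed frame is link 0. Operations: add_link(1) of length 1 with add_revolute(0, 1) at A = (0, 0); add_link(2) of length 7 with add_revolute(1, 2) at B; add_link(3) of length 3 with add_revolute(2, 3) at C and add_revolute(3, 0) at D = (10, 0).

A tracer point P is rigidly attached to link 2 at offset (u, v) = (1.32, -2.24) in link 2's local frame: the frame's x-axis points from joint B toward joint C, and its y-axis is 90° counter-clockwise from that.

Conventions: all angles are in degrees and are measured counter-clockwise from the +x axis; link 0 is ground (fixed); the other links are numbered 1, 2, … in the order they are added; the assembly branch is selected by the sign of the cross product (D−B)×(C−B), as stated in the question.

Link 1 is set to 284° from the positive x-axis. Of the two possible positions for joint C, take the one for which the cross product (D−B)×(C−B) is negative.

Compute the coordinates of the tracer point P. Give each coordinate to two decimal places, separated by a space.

A=(0,0), D=(10.00,0)
B = A + 1.00·(cos284°, sin284°) = (0.2419, -0.9703)
|BD| = 9.8062
circle(B,7.00) ∩ circle(D,3.00): a=6.9426, h=0.8944
  candidates: C₊=(7.0620,0.6067) cross=8.771; C₋=(7.2390,-1.1733) cross=-8.771
  branch - wants cross < 0 → take C=(7.2390,-1.1733) (cross=-8.771)
ex = (C−B)/|BC| = (0.9996,-0.0290); ey = (0.0290,0.9996)
P = B + 1.32·ex + -2.24·ey = (1.4964,-3.2476)

1.50 -3.25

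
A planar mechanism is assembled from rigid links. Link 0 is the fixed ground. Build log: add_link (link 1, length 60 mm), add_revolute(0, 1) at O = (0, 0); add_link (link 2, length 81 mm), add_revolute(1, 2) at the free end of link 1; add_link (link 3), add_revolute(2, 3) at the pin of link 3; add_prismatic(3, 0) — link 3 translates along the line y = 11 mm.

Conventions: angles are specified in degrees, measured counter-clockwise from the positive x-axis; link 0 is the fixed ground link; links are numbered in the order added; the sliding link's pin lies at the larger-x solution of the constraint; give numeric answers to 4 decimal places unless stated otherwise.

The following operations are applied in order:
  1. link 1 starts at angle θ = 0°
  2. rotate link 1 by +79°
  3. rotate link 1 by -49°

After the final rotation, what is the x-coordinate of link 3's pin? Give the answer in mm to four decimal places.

geometry: r = 60 mm, L = 81 mm, e = 11 mm; θ starts at 0°
rotate link 1 by +79°: θ ← 0° +79° = 79°
rotate link 1 by -49°: θ ← 79° -49° = 30°
crank pin P = (r cos θ, r sin θ) = (51.961524, 30.000000)
h = r sin θ − e = 30.000000 − 11 = 19.000000
x = r cos θ + √(L² − h²) = 51.961524 + 78.740079 = 130.701603

130.7016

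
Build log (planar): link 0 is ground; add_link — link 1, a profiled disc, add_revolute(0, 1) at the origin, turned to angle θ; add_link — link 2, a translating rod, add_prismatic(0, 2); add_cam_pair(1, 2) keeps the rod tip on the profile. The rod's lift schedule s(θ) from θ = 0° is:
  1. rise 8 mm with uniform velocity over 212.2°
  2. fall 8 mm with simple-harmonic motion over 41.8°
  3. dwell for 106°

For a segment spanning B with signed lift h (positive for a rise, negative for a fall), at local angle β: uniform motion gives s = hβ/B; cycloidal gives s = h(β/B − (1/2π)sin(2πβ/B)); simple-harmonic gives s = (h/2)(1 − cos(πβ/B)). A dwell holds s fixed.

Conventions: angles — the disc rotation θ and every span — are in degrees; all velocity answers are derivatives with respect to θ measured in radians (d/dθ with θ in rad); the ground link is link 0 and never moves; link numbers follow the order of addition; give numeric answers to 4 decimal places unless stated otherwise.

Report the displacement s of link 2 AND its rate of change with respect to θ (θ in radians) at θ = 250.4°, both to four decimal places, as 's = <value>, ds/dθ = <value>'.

seg 1 [0°–212.2°] uniform, h=8: full span → s += 8 → s = 8.0000
seg 2 [212.2°–254°] simple-harmonic, h=-8: θ=250.4° here. β=38.2, B=41.8. -8/2·(1 − cos(π·0.9139)) = -7.8545 → s = 0.1455
velocity in seg [212.2°–254°] (simple-harmonic), θ in radians: β = 38.2° = 0.6667 rad, B = 41.8° = 0.7295 rad; ds/dθ = (πh/(2B)) sin(πβ/B) = (π·(-8)/(2·0.7295)) sin(π·0.9139) = -4.603842 mm/rad

s = 0.1455, ds/dθ = -4.6038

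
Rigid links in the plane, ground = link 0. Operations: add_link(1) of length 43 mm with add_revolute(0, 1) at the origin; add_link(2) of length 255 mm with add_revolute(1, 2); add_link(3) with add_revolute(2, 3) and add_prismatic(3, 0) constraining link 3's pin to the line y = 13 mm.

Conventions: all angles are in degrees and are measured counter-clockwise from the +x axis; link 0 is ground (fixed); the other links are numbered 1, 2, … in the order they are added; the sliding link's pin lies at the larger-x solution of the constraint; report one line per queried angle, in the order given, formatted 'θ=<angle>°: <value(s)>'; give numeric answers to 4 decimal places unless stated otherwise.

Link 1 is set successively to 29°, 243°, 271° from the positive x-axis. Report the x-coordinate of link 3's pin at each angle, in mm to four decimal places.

geometry: r = 43 mm, L = 255 mm, e = 13 mm
θ=29°: crank pin P = (r cos θ, r sin θ) = (37.608647, 20.846814)
θ=29°: h = r sin θ − e = 20.846814 − 13 = 7.846814
θ=29°: x = r cos θ + √(L² − h²) = 37.608647 + 254.879241 = 292.487888
θ=243°: crank pin P = (r cos θ, r sin θ) = (-19.521591, -38.313281)
θ=243°: h = r sin θ − e = -38.313281 − 13 = -51.313281
θ=243°: x = r cos θ + √(L² − h²) = -19.521591 + 249.783801 = 230.262210
θ=271°: crank pin P = (r cos θ, r sin θ) = (0.750453, -42.993451)
θ=271°: h = r sin θ − e = -42.993451 − 13 = -55.993451
θ=271°: x = r cos θ + √(L² − h²) = 0.750453 + 248.776473 = 249.526926

θ=29°: 292.4879
θ=243°: 230.2622
θ=271°: 249.5269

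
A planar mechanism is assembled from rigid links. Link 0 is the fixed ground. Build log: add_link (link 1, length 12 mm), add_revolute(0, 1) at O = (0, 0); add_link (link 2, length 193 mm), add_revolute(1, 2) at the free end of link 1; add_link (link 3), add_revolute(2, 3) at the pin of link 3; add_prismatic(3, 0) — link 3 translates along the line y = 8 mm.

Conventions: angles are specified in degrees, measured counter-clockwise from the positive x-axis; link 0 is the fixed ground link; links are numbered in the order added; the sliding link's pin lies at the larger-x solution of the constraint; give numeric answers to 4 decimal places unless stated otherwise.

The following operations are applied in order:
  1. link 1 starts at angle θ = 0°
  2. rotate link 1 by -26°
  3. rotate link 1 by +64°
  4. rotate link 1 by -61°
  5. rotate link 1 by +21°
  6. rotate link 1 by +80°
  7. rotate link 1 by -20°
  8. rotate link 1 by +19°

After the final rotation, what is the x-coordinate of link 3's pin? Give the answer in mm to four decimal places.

geometry: r = 12 mm, L = 193 mm, e = 8 mm; θ starts at 0°
rotate link 1 by -26°: θ ← 0° -26° = -26°
rotate link 1 by +64°: θ ← -26° +64° = 38°
rotate link 1 by -61°: θ ← 38° -61° = -23°
rotate link 1 by +21°: θ ← -23° +21° = -2°
rotate link 1 by +80°: θ ← -2° +80° = 78°
rotate link 1 by -20°: θ ← 78° -20° = 58°
rotate link 1 by +19°: θ ← 58° +19° = 77°
crank pin P = (r cos θ, r sin θ) = (2.699413, 11.692441)
h = r sin θ − e = 11.692441 − 8 = 3.692441
x = r cos θ + √(L² − h²) = 2.699413 + 192.964675 = 195.664088

195.6641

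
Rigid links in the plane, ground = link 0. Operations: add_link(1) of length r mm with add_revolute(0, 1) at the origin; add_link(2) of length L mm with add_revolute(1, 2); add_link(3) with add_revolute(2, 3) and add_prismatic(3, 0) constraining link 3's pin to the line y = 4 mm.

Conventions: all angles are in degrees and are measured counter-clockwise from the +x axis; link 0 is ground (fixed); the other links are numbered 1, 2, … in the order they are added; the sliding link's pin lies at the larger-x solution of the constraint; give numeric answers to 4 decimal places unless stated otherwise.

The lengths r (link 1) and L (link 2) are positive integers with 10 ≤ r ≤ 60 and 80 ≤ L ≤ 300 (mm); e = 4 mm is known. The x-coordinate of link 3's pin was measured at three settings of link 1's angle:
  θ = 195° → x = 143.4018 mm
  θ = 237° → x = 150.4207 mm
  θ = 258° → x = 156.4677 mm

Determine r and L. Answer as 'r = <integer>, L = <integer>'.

constraint per measurement: (x − r cos θ)² + (r sin θ − e)² = L²
subtracting the θ₁ and θ₂ equations cancels the r² and L² terms:
r = (x₁² − x₂²) / (2[(x₁cos θ₁ + e sin θ₁) − (x₂cos θ₂ + e sin θ₂)]) = 19.0001 → r = 19
L² = (x₁ − r cos θ₁)² + (r sin θ₁ − e)² = 26244.0058 → L = 162.0000 → L = 162
check at θ₃=258°: x = 156.4677 (printed 156.4677) ✓

r = 19, L = 162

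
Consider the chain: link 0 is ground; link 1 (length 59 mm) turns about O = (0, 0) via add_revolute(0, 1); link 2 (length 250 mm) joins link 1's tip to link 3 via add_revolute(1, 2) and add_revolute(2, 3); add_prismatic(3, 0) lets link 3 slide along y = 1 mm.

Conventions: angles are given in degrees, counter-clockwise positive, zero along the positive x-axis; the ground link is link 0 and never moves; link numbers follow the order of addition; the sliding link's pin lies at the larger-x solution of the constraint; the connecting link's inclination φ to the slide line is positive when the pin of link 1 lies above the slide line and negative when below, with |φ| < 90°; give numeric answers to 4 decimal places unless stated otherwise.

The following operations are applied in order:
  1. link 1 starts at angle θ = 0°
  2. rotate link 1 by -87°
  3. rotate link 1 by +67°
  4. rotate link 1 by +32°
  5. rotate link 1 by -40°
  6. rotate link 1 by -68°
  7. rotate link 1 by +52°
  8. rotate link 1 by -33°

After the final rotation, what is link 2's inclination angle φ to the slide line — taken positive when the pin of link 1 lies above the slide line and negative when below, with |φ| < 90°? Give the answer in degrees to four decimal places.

geometry: r = 59 mm, L = 250 mm, e = 1 mm; θ starts at 0°
rotate link 1 by -87°: θ ← 0° -87° = -87°
rotate link 1 by +67°: θ ← -87° +67° = -20°
rotate link 1 by +32°: θ ← -20° +32° = 12°
rotate link 1 by -40°: θ ← 12° -40° = -28°
rotate link 1 by -68°: θ ← -28° -68° = -96°
rotate link 1 by +52°: θ ← -96° +52° = -44°
rotate link 1 by -33°: θ ← -44° -33° = -77°
h = r sin θ − e = -57.487834 − 1 = -58.487834
sin φ = h / L = -58.487834 / 250 = -0.23395134
φ = arcsin(-0.23395134) = -13.529816°

-13.5298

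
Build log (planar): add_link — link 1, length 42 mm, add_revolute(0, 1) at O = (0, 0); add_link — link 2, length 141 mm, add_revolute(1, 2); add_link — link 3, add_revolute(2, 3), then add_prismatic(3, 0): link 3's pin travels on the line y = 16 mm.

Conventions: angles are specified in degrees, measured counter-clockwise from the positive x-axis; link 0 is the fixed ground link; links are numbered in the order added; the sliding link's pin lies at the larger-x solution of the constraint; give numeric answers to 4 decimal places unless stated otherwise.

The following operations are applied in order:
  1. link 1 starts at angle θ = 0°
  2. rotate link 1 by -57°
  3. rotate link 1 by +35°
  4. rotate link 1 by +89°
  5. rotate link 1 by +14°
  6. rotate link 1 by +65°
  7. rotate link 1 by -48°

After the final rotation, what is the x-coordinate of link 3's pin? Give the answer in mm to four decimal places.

geometry: r = 42 mm, L = 141 mm, e = 16 mm; θ starts at 0°
rotate link 1 by -57°: θ ← 0° -57° = -57°
rotate link 1 by +35°: θ ← -57° +35° = -22°
rotate link 1 by +89°: θ ← -22° +89° = 67°
rotate link 1 by +14°: θ ← 67° +14° = 81°
rotate link 1 by +65°: θ ← 81° +65° = 146°
rotate link 1 by -48°: θ ← 146° -48° = 98°
crank pin P = (r cos θ, r sin θ) = (-5.845270, 41.591259)
h = r sin θ − e = 41.591259 − 16 = 25.591259
x = r cos θ + √(L² − h²) = -5.845270 + 138.658168 = 132.812897

132.8129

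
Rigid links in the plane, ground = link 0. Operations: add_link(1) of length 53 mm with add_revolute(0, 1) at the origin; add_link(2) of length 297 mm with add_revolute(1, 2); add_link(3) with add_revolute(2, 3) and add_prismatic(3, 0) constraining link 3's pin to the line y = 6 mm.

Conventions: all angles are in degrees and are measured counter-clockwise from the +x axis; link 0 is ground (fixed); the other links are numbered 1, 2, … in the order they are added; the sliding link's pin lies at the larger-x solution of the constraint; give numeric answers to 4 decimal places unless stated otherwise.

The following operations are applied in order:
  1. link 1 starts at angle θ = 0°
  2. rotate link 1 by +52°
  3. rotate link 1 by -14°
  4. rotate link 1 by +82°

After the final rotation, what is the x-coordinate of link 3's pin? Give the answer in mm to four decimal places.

geometry: r = 53 mm, L = 297 mm, e = 6 mm; θ starts at 0°
rotate link 1 by +52°: θ ← 0° +52° = 52°
rotate link 1 by -14°: θ ← 52° -14° = 38°
rotate link 1 by +82°: θ ← 38° +82° = 120°
crank pin P = (r cos θ, r sin θ) = (-26.500000, 45.899346)
h = r sin θ − e = 45.899346 − 6 = 39.899346
x = r cos θ + √(L² − h²) = -26.500000 + 294.307734 = 267.807734

267.8077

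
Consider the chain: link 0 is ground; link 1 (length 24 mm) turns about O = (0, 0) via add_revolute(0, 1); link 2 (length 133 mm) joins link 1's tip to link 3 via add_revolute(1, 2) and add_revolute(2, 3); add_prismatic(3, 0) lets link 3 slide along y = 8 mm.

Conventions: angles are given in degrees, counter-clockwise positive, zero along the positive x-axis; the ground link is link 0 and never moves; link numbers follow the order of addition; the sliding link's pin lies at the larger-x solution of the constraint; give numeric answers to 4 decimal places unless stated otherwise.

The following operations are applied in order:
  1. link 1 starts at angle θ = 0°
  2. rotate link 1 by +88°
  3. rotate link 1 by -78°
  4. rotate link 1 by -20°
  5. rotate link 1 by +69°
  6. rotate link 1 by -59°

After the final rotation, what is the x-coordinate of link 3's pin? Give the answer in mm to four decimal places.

geometry: r = 24 mm, L = 133 mm, e = 8 mm; θ starts at 0°
rotate link 1 by +88°: θ ← 0° +88° = 88°
rotate link 1 by -78°: θ ← 88° -78° = 10°
rotate link 1 by -20°: θ ← 10° -20° = -10°
rotate link 1 by +69°: θ ← -10° +69° = 59°
rotate link 1 by -59°: θ ← 59° -59° = 0°
crank pin P = (r cos θ, r sin θ) = (24.000000, 0.000000)
h = r sin θ − e = 0.000000 − 8 = -8.000000
x = r cos θ + √(L² − h²) = 24.000000 + 132.759180 = 156.759180

156.7592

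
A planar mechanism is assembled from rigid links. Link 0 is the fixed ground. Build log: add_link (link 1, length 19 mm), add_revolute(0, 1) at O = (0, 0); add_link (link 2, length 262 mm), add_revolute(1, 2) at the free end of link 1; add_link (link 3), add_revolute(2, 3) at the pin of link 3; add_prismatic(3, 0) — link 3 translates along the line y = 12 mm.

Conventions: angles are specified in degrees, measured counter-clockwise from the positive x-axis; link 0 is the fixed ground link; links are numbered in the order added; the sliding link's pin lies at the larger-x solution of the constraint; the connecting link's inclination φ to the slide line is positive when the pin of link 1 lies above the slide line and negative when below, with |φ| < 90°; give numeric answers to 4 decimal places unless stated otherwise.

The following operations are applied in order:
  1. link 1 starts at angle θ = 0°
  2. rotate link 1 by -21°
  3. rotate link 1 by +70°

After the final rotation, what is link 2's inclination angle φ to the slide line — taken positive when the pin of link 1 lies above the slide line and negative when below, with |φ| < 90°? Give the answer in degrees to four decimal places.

geometry: r = 19 mm, L = 262 mm, e = 12 mm; θ starts at 0°
rotate link 1 by -21°: θ ← 0° -21° = -21°
rotate link 1 by +70°: θ ← -21° +70° = 49°
h = r sin θ − e = 14.339482 − 12 = 2.339482
sin φ = h / L = 2.339482 / 262 = 0.00892932
φ = arcsin(0.00892932) = 0.511619°

0.5116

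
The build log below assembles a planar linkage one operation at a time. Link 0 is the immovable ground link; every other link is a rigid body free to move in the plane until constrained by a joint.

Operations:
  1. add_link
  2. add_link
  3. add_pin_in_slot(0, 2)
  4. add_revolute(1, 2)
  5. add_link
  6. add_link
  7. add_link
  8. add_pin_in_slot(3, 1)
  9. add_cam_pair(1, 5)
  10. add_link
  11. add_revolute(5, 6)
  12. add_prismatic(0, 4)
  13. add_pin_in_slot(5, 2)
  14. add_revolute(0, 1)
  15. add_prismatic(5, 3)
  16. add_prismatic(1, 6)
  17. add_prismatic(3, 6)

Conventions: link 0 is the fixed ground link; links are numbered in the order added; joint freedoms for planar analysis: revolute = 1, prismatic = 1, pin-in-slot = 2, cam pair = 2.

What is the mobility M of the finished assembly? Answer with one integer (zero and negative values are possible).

link 0 = ground. State L|J1|J2 = 1|0|0
+link1  2|0|0
+link2  3|0|0
PS(0,2) f=2→J2  3|0|1
R(1,2) f=1→J1  3|1|1
+link3  4|1|1
+link4  5|1|1
+link5  6|1|1
PS(3,1) f=2→J2  6|1|2
C(1,5) f=2→J2  6|1|3
+link6  7|1|3
R(5,6) f=1→J1  7|2|3
P(0,4) f=1→J1  7|3|3
PS(5,2) f=2→J2  7|3|4
R(0,1) f=1→J1  7|4|4
P(5,3) f=1→J1  7|5|4
P(1,6) f=1→J1  7|6|4
P(3,6) f=1→J1  7|7|4
M = 3(7−1)−2·7−4 = 18−14−4 = 0

M = 0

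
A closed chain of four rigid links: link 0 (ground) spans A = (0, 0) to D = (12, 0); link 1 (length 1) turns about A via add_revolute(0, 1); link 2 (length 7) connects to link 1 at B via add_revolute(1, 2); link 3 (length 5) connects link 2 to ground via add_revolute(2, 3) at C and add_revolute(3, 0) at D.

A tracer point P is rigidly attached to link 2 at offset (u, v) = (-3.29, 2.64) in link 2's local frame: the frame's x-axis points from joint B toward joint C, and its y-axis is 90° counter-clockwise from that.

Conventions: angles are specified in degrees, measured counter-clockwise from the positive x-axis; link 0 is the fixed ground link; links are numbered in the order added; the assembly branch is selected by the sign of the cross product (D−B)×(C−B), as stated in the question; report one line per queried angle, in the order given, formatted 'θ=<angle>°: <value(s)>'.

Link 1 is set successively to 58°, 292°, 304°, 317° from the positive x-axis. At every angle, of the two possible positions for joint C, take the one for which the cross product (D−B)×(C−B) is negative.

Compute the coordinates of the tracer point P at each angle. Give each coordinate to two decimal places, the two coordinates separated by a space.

A=(0,0), D=(12.00,0)
θ=58°: B = A + 1.00·(cos58°, sin58°) = (0.5299, 0.8480)
θ=58°: |BD| = 11.5014
θ=58°: circle(B,7.00) ∩ circle(D,5.00): a=6.7940, h=1.6855
θ=58°:   candidates: C₊=(7.4298,2.0280) cross=19.386; C₋=(7.1812,-1.3338) cross=-19.386
θ=58°:   branch - wants cross < 0 → take C=(7.1812,-1.3338) (cross=-19.386)
θ=58°: ex = (C−B)/|BC| = (0.9502,-0.3117); ey = (0.3117,0.9502)
θ=58°: P = B + -3.29·ex + 2.64·ey = (-1.7733,4.3820)
θ=292°: B = A + 1.00·(cos292°, sin292°) = (0.3746, -0.9272)
θ=292°: |BD| = 11.6623
θ=292°: circle(B,7.00) ∩ circle(D,5.00): a=6.8601, h=1.3924
θ=292°:   candidates: C₊=(7.1023,1.0062) cross=16.239; C₋=(7.3237,-1.7698) cross=-16.239
θ=292°:   branch - wants cross < 0 → take C=(7.3237,-1.7698) (cross=-16.239)
θ=292°: ex = (C−B)/|BC| = (0.9927,-0.1204); ey = (0.1204,0.9927)
θ=292°: P = B + -3.29·ex + 2.64·ey = (-2.5737,2.0897)
θ=304°: B = A + 1.00·(cos304°, sin304°) = (0.5592, -0.8290)
θ=304°: |BD| = 11.4708
θ=304°: circle(B,7.00) ∩ circle(D,5.00): a=6.7815, h=1.7352
θ=304°:   candidates: C₊=(7.1976,1.3917) cross=19.904; C₋=(7.4484,-2.0695) cross=-19.904
θ=304°:   branch - wants cross < 0 → take C=(7.4484,-2.0695) (cross=-19.904)
θ=304°: ex = (C−B)/|BC| = (0.9842,-0.1772); ey = (0.1772,0.9842)
θ=304°: P = B + -3.29·ex + 2.64·ey = (-2.2109,2.3522)
θ=317°: B = A + 1.00·(cos317°, sin317°) = (0.7314, -0.6820)
θ=317°: |BD| = 11.2893
θ=317°: circle(B,7.00) ∩ circle(D,5.00): a=6.7076, h=2.0021
θ=317°:   candidates: C₊=(7.3057,1.7216) cross=22.602; C₋=(7.5476,-2.2752) cross=-22.602
θ=317°:   branch - wants cross < 0 → take C=(7.5476,-2.2752) (cross=-22.602)
θ=317°: ex = (C−B)/|BC| = (0.9738,-0.2276); ey = (0.2276,0.9738)
θ=317°: P = B + -3.29·ex + 2.64·ey = (-1.8714,2.6375)

θ=58°: -1.77 4.38
θ=292°: -2.57 2.09
θ=304°: -2.21 2.35
θ=317°: -1.87 2.64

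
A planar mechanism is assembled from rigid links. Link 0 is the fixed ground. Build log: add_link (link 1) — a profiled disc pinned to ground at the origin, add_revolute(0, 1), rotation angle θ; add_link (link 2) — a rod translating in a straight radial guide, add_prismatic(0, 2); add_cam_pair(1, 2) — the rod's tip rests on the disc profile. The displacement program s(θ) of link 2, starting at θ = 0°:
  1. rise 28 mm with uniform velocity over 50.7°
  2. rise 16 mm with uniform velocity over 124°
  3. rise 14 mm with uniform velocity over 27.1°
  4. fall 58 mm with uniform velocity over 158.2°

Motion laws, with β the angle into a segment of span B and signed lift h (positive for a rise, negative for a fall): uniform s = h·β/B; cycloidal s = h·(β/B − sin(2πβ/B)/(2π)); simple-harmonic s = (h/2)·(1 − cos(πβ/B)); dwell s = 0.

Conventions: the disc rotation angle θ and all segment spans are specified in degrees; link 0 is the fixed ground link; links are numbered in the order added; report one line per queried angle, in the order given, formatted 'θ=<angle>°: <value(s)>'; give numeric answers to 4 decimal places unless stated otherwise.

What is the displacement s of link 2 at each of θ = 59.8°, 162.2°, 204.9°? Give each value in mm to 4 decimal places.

seg 1 [0°–50.7°] uniform, h=28: full span → s += 28 → s = 28.0000
seg 2 [50.7°–174.7°] uniform, h=16: θ=59.8° here. β=9.1, B=124. 16·9.1/124 = 1.1742 → s = 29.1742
seg 2 [50.7°–174.7°] uniform, h=16: θ=162.2° here. β=111.5, B=124. 16·111.5/124 = 14.3871 → s = 42.3871
seg 2 [50.7°–174.7°] uniform, h=16: full span → s += 16 → s = 44.0000
seg 3 [174.7°–201.8°] uniform, h=14: full span → s += 14 → s = 58.0000
seg 4 [201.8°–360°] uniform, h=-58: θ=204.9° here. β=3.1, B=158.2. -58·3.1/158.2 = -1.1365 → s = 56.8635

θ=59.8°: 29.1742
θ=162.2°: 42.3871
θ=204.9°: 56.8635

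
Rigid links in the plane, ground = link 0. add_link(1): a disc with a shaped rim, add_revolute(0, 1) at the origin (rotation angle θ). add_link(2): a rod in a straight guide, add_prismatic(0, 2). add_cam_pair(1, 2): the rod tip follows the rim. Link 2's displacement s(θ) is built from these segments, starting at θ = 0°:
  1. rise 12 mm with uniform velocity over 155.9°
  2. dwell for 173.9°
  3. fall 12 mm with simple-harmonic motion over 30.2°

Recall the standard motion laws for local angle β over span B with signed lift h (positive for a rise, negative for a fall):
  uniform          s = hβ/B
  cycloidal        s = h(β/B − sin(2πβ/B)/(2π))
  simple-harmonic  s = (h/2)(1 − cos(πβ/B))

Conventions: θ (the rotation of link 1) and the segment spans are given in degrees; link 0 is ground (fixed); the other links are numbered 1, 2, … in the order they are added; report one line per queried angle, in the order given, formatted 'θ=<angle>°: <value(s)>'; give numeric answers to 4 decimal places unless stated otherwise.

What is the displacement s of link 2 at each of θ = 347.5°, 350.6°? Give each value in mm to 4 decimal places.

segment 1 (0° to 155.9°, uniform, h = 12) is passed completely: s = 0.0000 + (12) = 12.0000
segment 2 (155.9° to 329.8°, dwell): s unchanged at 12.0000
θ = 347.5° falls in segment 3 (329.8° to 360°, simple-harmonic, h = -12): β = 347.5 − 329.8 = 17.7°, B = 30.2°; Δs = -12/2·(1 − cos(π·0.5861)) = -7.6031; s = 12.0000 − 7.6031 = 4.3969
θ = 350.6° falls in segment 3 (329.8° to 360°, simple-harmonic, h = -12): β = 350.6 − 329.8 = 20.8°, B = 30.2°; Δs = -12/2·(1 − cos(π·0.6887)) = -9.3529; s = 12.0000 − 9.3529 = 2.6471

θ=347.5°: 4.3969
θ=350.6°: 2.6471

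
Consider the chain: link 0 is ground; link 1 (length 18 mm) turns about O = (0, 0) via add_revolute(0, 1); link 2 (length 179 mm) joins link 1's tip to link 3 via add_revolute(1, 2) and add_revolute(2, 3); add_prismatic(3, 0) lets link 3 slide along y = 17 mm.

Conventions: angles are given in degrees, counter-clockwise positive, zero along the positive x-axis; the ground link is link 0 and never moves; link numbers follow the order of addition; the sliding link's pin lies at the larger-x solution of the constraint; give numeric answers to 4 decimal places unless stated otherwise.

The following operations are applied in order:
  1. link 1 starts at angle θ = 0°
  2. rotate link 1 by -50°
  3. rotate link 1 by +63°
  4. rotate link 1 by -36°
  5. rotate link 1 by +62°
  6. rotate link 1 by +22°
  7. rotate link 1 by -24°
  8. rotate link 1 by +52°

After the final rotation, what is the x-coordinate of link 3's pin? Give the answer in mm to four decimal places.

geometry: r = 18 mm, L = 179 mm, e = 17 mm; θ starts at 0°
rotate link 1 by -50°: θ ← 0° -50° = -50°
rotate link 1 by +63°: θ ← -50° +63° = 13°
rotate link 1 by -36°: θ ← 13° -36° = -23°
rotate link 1 by +62°: θ ← -23° +62° = 39°
rotate link 1 by +22°: θ ← 39° +22° = 61°
rotate link 1 by -24°: θ ← 61° -24° = 37°
rotate link 1 by +52°: θ ← 37° +52° = 89°
crank pin P = (r cos θ, r sin θ) = (0.314143, 17.997259)
h = r sin θ − e = 17.997259 − 17 = 0.997259
x = r cos θ + √(L² − h²) = 0.314143 + 178.997222 = 179.311365

179.3114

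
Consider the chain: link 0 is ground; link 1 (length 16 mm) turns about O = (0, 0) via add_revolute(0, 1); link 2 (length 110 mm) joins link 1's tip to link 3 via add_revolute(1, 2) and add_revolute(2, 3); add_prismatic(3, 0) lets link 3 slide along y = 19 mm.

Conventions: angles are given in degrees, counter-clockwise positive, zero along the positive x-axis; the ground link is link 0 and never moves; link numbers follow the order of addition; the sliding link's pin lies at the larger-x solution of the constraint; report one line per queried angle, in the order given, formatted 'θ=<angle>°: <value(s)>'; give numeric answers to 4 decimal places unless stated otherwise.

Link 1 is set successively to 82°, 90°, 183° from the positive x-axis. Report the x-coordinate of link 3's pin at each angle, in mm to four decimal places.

geometry: r = 16 mm, L = 110 mm, e = 19 mm
θ=82°: crank pin P = (r cos θ, r sin θ) = (2.226770, 15.844289)
θ=82°: h = r sin θ − e = 15.844289 − 19 = -3.155711
θ=82°: x = r cos θ + √(L² − h²) = 2.226770 + 109.954725 = 112.181494
θ=90°: crank pin P = (r cos θ, r sin θ) = (0.000000, 16.000000)
θ=90°: h = r sin θ − e = 16.000000 − 19 = -3.000000
θ=90°: x = r cos θ + √(L² − h²) = 0.000000 + 109.959083 = 109.959083
θ=183°: crank pin P = (r cos θ, r sin θ) = (-15.978073, -0.837375)
θ=183°: h = r sin θ − e = -0.837375 − 19 = -19.837375
θ=183°: x = r cos θ + √(L² − h²) = -15.978073 + 108.196481 = 92.218409

θ=82°: 112.1815
θ=90°: 109.9591
θ=183°: 92.2184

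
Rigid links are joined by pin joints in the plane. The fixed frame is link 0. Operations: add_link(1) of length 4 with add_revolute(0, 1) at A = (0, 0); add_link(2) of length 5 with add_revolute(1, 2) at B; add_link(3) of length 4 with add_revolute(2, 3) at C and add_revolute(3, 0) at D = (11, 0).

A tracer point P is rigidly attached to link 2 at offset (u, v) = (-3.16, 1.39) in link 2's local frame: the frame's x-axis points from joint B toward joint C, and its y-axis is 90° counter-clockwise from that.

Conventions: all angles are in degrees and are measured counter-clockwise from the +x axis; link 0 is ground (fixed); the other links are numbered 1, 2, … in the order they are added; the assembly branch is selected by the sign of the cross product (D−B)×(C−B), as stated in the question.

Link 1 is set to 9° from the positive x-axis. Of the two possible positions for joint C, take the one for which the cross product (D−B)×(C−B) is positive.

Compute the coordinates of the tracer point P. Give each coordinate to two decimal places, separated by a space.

A=(0,0), D=(11.00,0)
B = A + 4.00·(cos9°, sin9°) = (3.9508, 0.6257)
|BD| = 7.0770
circle(B,5.00) ∩ circle(D,4.00): a=4.1743, h=2.7522
  candidates: C₊=(8.3521,2.9981) cross=19.477; C₋=(7.8654,-2.4848) cross=-19.477
  branch + wants cross > 0 → take C=(8.3521,2.9981) (cross=19.477)
ex = (C−B)/|BC| = (0.8803,0.4745); ey = (-0.4745,0.8803)
P = B + -3.16·ex + 1.39·ey = (0.5096,0.3500)

0.51 0.35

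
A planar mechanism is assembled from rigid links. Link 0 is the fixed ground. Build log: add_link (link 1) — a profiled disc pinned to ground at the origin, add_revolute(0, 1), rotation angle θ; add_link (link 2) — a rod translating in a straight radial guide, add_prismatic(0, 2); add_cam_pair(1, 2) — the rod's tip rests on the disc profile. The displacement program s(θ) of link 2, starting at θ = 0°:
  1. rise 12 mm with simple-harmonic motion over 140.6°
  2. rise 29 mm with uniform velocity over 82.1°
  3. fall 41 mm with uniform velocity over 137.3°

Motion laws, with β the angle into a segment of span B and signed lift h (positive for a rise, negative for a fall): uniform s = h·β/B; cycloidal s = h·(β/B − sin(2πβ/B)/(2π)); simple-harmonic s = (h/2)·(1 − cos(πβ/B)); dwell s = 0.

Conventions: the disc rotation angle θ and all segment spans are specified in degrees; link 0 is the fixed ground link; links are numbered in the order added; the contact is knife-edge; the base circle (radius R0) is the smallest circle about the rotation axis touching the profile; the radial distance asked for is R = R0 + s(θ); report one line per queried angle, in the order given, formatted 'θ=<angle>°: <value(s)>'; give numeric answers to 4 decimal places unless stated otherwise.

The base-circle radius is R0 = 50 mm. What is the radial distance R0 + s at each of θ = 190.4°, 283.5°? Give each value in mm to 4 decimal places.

seg 1 [0°–140.6°] simple-harmonic, h=12: full span → s += 12 → s = 12.0000
seg 2 [140.6°–222.7°] uniform, h=29: θ=190.4° here. β=49.8, B=82.1. 29·49.8/82.1 = 17.5907 → s = 29.5907
seg 2 [140.6°–222.7°] uniform, h=29: full span → s += 29 → s = 41.0000
seg 3 [222.7°–360°] uniform, h=-41: θ=283.5° here. β=60.8, B=137.3. -41·60.8/137.3 = -18.1559 → s = 22.8441
θ=190.4°: R = R0 + s = 50 + 29.5907 = 79.5907
θ=283.5°: R = R0 + s = 50 + 22.8441 = 72.8441

θ=190.4°: 79.5907
θ=283.5°: 72.8441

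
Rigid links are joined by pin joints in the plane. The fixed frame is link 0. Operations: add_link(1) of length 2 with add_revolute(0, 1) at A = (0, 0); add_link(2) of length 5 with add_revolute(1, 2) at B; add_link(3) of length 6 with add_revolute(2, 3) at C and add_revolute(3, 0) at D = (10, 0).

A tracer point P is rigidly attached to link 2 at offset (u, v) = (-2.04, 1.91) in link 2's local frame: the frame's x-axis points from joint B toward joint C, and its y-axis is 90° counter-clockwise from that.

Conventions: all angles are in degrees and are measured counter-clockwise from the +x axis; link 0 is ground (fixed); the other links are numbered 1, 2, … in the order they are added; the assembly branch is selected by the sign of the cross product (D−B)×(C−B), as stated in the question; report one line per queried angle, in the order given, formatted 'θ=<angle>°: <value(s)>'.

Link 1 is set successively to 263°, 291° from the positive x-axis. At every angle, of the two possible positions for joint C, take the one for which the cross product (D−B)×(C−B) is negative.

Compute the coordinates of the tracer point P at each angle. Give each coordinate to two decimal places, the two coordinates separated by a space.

A=(0,0), D=(10.00,0)
θ=263°: B = A + 2.00·(cos263°, sin263°) = (-0.2437, -1.9851)
θ=263°: |BD| = 10.4343
θ=263°: circle(B,5.00) ∩ circle(D,6.00): a=4.6900, h=1.7331
θ=263°:   candidates: C₊=(4.0309,0.6086) cross=18.083; C₋=(4.6904,-2.7942) cross=-18.083
θ=263°:   branch - wants cross < 0 → take C=(4.6904,-2.7942) (cross=-18.083)
θ=263°: ex = (C−B)/|BC| = (0.9868,-0.1618); ey = (0.1618,0.9868)
θ=263°: P = B + -2.04·ex + 1.91·ey = (-1.9478,0.2299)
θ=291°: B = A + 2.00·(cos291°, sin291°) = (0.7167, -1.8672)
θ=291°: |BD| = 9.4692
θ=291°: circle(B,5.00) ∩ circle(D,6.00): a=4.1538, h=2.7832
θ=291°:   candidates: C₊=(4.2401,1.6805) cross=26.355; C₋=(5.3377,-3.7767) cross=-26.355
θ=291°:   branch - wants cross < 0 → take C=(5.3377,-3.7767) (cross=-26.355)
θ=291°: ex = (C−B)/|BC| = (0.9242,-0.3819); ey = (0.3819,0.9242)
θ=291°: P = B + -2.04·ex + 1.91·ey = (-0.4392,0.6772)

θ=263°: -1.95 0.23
θ=291°: -0.44 0.68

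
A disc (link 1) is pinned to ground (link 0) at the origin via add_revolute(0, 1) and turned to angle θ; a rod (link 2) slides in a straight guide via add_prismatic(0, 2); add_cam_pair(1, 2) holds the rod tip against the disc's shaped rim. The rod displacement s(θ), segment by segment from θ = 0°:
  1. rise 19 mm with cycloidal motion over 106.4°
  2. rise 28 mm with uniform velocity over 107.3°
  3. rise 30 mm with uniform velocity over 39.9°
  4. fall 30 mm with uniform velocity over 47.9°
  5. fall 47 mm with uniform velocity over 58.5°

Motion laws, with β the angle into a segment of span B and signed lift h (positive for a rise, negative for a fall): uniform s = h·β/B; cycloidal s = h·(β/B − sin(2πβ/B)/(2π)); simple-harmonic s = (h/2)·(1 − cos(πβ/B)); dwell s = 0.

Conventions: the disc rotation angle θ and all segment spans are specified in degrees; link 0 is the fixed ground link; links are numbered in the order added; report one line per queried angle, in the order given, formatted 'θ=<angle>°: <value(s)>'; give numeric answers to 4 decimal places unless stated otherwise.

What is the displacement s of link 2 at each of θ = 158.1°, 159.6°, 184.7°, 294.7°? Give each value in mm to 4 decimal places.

segment 1 (0° to 106.4°, cycloidal, h = 19) is passed completely: s = 0.0000 + (19) = 19.0000
θ = 158.1° falls in segment 2 (106.4° to 213.7°, uniform, h = 28): β = 158.1 − 106.4 = 51.7°, B = 107.3°; Δs = 28·51.7/107.3 = 13.4911; s = 19.0000 + 13.4911 = 32.4911
θ = 159.6° falls in segment 2 (106.4° to 213.7°, uniform, h = 28): β = 159.6 − 106.4 = 53.2°, B = 107.3°; Δs = 28·53.2/107.3 = 13.8826; s = 19.0000 + 13.8826 = 32.8826
θ = 184.7° falls in segment 2 (106.4° to 213.7°, uniform, h = 28): β = 184.7 − 106.4 = 78.3°, B = 107.3°; Δs = 28·78.3/107.3 = 20.4324; s = 19.0000 + 20.4324 = 39.4324
segment 2 (106.4° to 213.7°, uniform, h = 28) is passed completely: s = 19.0000 + (28) = 47.0000
segment 3 (213.7° to 253.6°, uniform, h = 30) is passed completely: s = 47.0000 + (30) = 77.0000
θ = 294.7° falls in segment 4 (253.6° to 301.5°, uniform, h = -30): β = 294.7 − 253.6 = 41.1°, B = 47.9°; Δs = -30·41.1/47.9 = -25.7411; s = 77.0000 − 25.7411 = 51.2589

θ=158.1°: 32.4911
θ=159.6°: 32.8826
θ=184.7°: 39.4324
θ=294.7°: 51.2589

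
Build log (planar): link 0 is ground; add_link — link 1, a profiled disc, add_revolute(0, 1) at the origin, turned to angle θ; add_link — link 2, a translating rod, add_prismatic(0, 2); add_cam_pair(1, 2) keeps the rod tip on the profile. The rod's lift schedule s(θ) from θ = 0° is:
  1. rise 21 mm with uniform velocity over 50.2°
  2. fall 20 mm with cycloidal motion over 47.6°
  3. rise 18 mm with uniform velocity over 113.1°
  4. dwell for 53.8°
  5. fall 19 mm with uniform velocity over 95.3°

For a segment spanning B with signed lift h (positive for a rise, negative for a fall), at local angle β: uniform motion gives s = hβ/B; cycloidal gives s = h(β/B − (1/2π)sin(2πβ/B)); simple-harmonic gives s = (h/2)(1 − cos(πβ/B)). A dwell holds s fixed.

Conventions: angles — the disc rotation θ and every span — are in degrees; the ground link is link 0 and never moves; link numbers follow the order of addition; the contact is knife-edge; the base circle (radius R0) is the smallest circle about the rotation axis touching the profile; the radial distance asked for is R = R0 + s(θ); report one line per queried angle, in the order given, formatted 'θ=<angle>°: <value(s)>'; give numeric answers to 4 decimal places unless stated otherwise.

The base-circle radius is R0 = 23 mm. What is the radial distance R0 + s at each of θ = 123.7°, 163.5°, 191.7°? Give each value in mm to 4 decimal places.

seg 1 [0°–50.2°] uniform, h=21: full span → s += 21 → s = 21.0000
seg 2 [50.2°–97.8°] cycloidal, h=-20: full span → s += -20 → s = 1.0000
seg 3 [97.8°–210.9°] uniform, h=18: θ=123.7° here. β=25.9, B=113.1. 18·25.9/113.1 = 4.1220 → s = 5.1220
seg 3 [97.8°–210.9°] uniform, h=18: θ=163.5° here. β=65.7, B=113.1. 18·65.7/113.1 = 10.4562 → s = 11.4562
seg 3 [97.8°–210.9°] uniform, h=18: θ=191.7° here. β=93.9, B=113.1. 18·93.9/113.1 = 14.9443 → s = 15.9443
θ=123.7°: R = R0 + s = 23 + 5.1220 = 28.1220
θ=163.5°: R = R0 + s = 23 + 11.4562 = 34.4562
θ=191.7°: R = R0 + s = 23 + 15.9443 = 38.9443

θ=123.7°: 28.1220
θ=163.5°: 34.4562
θ=191.7°: 38.9443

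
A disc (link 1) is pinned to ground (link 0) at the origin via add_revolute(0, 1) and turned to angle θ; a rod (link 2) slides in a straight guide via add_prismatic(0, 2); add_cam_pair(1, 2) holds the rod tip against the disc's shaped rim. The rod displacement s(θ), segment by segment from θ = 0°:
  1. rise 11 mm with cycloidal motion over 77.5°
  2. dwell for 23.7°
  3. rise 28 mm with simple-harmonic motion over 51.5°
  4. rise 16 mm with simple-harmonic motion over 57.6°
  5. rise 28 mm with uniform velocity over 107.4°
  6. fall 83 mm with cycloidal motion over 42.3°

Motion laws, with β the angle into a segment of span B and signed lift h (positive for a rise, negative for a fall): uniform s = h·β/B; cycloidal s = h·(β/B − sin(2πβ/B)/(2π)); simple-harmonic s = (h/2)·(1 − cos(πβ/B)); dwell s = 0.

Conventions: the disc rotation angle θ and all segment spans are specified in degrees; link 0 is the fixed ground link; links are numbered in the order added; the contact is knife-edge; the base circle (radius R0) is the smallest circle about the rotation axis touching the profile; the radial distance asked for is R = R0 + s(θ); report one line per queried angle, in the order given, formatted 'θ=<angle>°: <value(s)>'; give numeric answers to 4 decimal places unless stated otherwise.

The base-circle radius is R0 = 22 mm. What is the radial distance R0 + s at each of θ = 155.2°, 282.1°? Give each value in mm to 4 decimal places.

segment 1 (0° to 77.5°, cycloidal, h = 11) is passed completely: s = 0.0000 + (11) = 11.0000
segment 2 (77.5° to 101.2°, dwell): s unchanged at 11.0000
segment 3 (101.2° to 152.7°, simple-harmonic, h = 28) is passed completely: s = 11.0000 + (28) = 39.0000
θ = 155.2° falls in segment 4 (152.7° to 210.3°, simple-harmonic, h = 16): β = 155.2 − 152.7 = 2.5°, B = 57.6°; Δs = 16/2·(1 − cos(π·0.0434)) = 0.0743; s = 39.0000 + 0.0743 = 39.0743
segment 4 (152.7° to 210.3°, simple-harmonic, h = 16) is passed completely: s = 39.0000 + (16) = 55.0000
θ = 282.1° falls in segment 5 (210.3° to 317.7°, uniform, h = 28): β = 282.1 − 210.3 = 71.8°, B = 107.4°; Δs = 28·71.8/107.4 = 18.7188; s = 55.0000 + 18.7188 = 73.7188
θ=155.2°: R = R0 + s = 22 + 39.0743 = 61.0743
θ=282.1°: R = R0 + s = 22 + 73.7188 = 95.7188

θ=155.2°: 61.0743
θ=282.1°: 95.7188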